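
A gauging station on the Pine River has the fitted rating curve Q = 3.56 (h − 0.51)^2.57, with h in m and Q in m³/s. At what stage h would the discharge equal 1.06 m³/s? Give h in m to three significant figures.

1.13 m

h − h₀ = (Q/C)^(1/b) = (1.06/3.56)^(1/2.57) = 0.6241 m
h = 0.51 + 0.6241 = 1.134 m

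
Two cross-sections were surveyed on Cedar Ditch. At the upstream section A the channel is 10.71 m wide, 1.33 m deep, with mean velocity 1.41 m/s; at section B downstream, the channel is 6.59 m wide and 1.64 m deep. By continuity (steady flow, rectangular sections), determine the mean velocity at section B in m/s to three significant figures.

1.86 m/s

Q = A₁V₁ = (10.71×1.33) × 1.41 = 20.08 m³/s
A₂ = 6.59 × 1.64 = 10.81 m²
V₂ = Q/A₂ = 20.08/10.81 = 1.858 m/s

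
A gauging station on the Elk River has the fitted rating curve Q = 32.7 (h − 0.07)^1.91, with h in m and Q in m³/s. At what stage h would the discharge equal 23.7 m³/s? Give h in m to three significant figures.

h − h₀ = (Q/C)^(1/b) = (23.7/32.7)^(1/1.91) = 0.8449 m
h = 0.07 + 0.8449 = 0.9149 m

0.915 m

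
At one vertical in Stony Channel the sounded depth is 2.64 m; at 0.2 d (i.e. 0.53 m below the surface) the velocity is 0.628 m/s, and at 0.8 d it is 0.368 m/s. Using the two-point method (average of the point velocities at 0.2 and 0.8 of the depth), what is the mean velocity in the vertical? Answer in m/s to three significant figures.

v̄ = (0.628 + 0.368) / 2 = 0.4980 m/s

0.498 m/s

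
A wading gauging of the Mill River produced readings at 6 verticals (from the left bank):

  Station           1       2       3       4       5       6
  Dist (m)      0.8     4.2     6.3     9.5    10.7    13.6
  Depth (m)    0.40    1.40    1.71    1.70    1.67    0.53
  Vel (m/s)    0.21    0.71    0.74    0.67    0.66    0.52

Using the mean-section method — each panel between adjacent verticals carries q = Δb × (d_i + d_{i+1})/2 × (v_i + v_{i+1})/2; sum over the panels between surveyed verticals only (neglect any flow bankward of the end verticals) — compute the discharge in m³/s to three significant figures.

10.8 m³/s

Panel 1-2: Δb = 3.4 m, d̄ = (0.40+1.40)/2 = 0.9, v̄ = (0.21+0.71)/2 = 0.46 → q = 3.4×0.9×0.46 = 1.408 m³/s
Panel 2-3: Δb = 2.1 m, d̄ = (1.40+1.71)/2 = 1.555, v̄ = (0.71+0.74)/2 = 0.725 → q = 2.1×1.555×0.725 = 2.367 m³/s
Panel 3-4: Δb = 3.2 m, d̄ = (1.71+1.70)/2 = 1.705, v̄ = (0.74+0.67)/2 = 0.705 → q = 3.2×1.705×0.705 = 3.846 m³/s
Panel 4-5: Δb = 1.2 m, d̄ = (1.70+1.67)/2 = 1.685, v̄ = (0.67+0.66)/2 = 0.665 → q = 1.2×1.685×0.665 = 1.345 m³/s
Panel 5-6: Δb = 2.9 m, d̄ = (1.67+0.53)/2 = 1.1, v̄ = (0.66+0.52)/2 = 0.59 → q = 2.9×1.1×0.59 = 1.882 m³/s
Q = Σ q = 10.85 m³/s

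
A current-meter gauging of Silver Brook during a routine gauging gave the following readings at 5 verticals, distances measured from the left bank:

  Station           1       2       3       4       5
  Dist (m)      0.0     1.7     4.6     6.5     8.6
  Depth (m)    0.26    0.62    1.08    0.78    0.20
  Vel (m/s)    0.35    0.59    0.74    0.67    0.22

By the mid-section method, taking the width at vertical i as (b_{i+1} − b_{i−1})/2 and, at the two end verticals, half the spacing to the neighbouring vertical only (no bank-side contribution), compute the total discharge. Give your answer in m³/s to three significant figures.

3.93 m³/s

w_1 = (1.7 − 0.0)/2 = 0.85 m; q_1 = 0.35 × 0.26 × 0.85 = 0.07735 m³/s
w_2 = (4.6 − 0.0)/2 = 2.3 m; q_2 = 0.59 × 0.62 × 2.3 = 0.8413 m³/s
w_3 = (6.5 − 1.7)/2 = 2.4 m; q_3 = 0.74 × 1.08 × 2.4 = 1.918 m³/s
w_4 = (8.6 − 4.6)/2 = 2 m; q_4 = 0.67 × 0.78 × 2 = 1.045 m³/s
w_5 = (8.6 − 6.5)/2 = 1.05 m; q_5 = 0.22 × 0.20 × 1.05 = 0.04620 m³/s
Q = Σ qᵢ = 3.928 m³/s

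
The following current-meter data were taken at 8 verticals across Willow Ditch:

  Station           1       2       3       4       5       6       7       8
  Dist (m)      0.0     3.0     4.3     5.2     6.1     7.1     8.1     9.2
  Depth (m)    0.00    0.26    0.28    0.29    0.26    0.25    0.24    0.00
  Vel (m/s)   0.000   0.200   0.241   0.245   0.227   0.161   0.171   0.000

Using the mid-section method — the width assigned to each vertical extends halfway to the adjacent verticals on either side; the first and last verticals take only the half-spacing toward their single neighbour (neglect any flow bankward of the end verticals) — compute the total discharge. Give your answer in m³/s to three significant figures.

0.389 m³/s

w_2 = (4.3 − 0.0)/2 = 2.15 m; q_2 = 0.200 × 0.26 × 2.15 = 0.1118 m³/s
w_3 = (5.2 − 3.0)/2 = 1.1 m; q_3 = 0.241 × 0.28 × 1.1 = 0.07423 m³/s
w_4 = (6.1 − 4.3)/2 = 0.9 m; q_4 = 0.245 × 0.29 × 0.9 = 0.06395 m³/s
w_5 = (7.1 − 5.2)/2 = 0.95 m; q_5 = 0.227 × 0.26 × 0.95 = 0.05607 m³/s
w_6 = (8.1 − 6.1)/2 = 1 m; q_6 = 0.161 × 0.25 × 1 = 0.04025 m³/s
w_7 = (9.2 − 7.1)/2 = 1.05 m; q_7 = 0.171 × 0.24 × 1.05 = 0.04309 m³/s
Stations 1, 8 contribute zero (depth or velocity is 0).
Q = Σ qᵢ = 0.3894 m³/s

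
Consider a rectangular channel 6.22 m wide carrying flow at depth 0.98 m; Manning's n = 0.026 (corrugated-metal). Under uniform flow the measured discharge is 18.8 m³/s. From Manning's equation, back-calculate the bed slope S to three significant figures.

A = b·y = 6.22 × 0.98 = 6.096 m²
P = b + 2y = 6.22 + 2×0.98 = 8.180 m
R = A/P = 6.096/8.180 = 0.7452 m
S = (Q·n / (1·A·R^(2/3)))² = (18.8×0.026 / (1×6.096×0.8219))² = 0.009518

0.00952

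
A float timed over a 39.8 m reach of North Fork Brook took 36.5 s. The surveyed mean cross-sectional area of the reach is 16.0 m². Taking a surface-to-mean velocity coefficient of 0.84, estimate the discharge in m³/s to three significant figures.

14.7 m³/s

v_surface = L / t̄ = 39.8 / 36.5 = 1.090 m/s
v_mean = 0.84 × 1.090 = 0.9159 m/s
Q = A × v_mean = 16.0 × 0.9159 = 14.66 m³/s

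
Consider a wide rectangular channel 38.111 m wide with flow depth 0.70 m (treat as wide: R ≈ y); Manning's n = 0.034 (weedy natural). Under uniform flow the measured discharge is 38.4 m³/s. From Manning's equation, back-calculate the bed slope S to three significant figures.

A = b·y = 38.111 × 0.70 = 26.68 m²
Wide channel: R ≈ y = 0.70 m
S = (Q·n / (1·A·R^(2/3)))² = (38.4×0.034 / (1×26.68×0.7884))² = 0.003854

0.00385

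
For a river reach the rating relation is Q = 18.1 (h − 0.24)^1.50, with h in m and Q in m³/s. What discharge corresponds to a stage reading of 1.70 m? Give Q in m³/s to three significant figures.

Q = 18.1 × (1.70 − 0.24)^1.50 = 18.1 × 1.46^1.50 = 31.93 m³/s

31.9 m³/s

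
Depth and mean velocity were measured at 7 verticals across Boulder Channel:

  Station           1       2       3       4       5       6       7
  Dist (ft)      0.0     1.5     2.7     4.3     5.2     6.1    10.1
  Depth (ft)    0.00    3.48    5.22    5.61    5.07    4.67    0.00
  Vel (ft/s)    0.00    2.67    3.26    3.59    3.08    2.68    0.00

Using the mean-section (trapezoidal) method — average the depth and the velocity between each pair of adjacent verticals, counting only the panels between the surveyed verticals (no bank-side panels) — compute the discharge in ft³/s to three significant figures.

89.8 ft³/s

Panel 1-2: Δb = 1.5 ft, d̄ = (0.00+3.48)/2 = 1.74, v̄ = (0.00+2.67)/2 = 1.335 → q = 1.5×1.74×1.335 = 3.484 ft³/s
Panel 2-3: Δb = 1.2 ft, d̄ = (3.48+5.22)/2 = 4.35, v̄ = (2.67+3.26)/2 = 2.965 → q = 1.2×4.35×2.965 = 15.48 ft³/s
Panel 3-4: Δb = 1.6 ft, d̄ = (5.22+5.61)/2 = 5.415, v̄ = (3.26+3.59)/2 = 3.425 → q = 1.6×5.415×3.425 = 29.67 ft³/s
Panel 4-5: Δb = 0.9 ft, d̄ = (5.61+5.07)/2 = 5.34, v̄ = (3.59+3.08)/2 = 3.335 → q = 0.9×5.34×3.335 = 16.03 ft³/s
Panel 5-6: Δb = 0.9 ft, d̄ = (5.07+4.67)/2 = 4.87, v̄ = (3.08+2.68)/2 = 2.88 → q = 0.9×4.87×2.88 = 12.62 ft³/s
Panel 6-7: Δb = 4 ft, d̄ = (4.67+0.00)/2 = 2.335, v̄ = (2.68+0.00)/2 = 1.34 → q = 4×2.335×1.34 = 12.52 ft³/s
Q = Σ q = 89.80 ft³/s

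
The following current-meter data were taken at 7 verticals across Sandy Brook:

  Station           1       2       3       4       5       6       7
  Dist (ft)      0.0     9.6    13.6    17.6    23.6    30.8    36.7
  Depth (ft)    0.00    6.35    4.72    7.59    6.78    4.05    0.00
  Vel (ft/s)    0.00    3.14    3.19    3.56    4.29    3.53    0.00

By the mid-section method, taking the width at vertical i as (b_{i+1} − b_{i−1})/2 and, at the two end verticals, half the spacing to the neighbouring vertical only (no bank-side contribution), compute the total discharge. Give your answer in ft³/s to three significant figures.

617 ft³/s

w_2 = (13.6 − 0.0)/2 = 6.8 ft; q_2 = 3.14 × 6.35 × 6.8 = 135.6 ft³/s
w_3 = (17.6 − 9.6)/2 = 4 ft; q_3 = 3.19 × 4.72 × 4 = 60.23 ft³/s
w_4 = (23.6 − 13.6)/2 = 5 ft; q_4 = 3.56 × 7.59 × 5 = 135.1 ft³/s
w_5 = (30.8 − 17.6)/2 = 6.6 ft; q_5 = 4.29 × 6.78 × 6.6 = 192.0 ft³/s
w_6 = (36.7 − 23.6)/2 = 6.55 ft; q_6 = 3.53 × 4.05 × 6.55 = 93.64 ft³/s
Stations 1, 7 contribute zero (depth or velocity is 0).
Q = Σ qᵢ = 616.5 ft³/s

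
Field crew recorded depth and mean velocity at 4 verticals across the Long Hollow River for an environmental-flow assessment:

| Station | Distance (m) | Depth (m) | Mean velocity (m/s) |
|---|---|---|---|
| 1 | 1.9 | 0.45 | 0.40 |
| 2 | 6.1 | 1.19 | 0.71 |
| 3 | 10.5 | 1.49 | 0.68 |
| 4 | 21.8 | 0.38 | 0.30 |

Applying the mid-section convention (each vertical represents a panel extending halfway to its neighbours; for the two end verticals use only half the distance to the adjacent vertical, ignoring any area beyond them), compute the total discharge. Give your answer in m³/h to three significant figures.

w_1 = (6.1 − 1.9)/2 = 2.1 m; q_1 = 0.40 × 0.45 × 2.1 = 0.3780 m³/s
w_2 = (10.5 − 1.9)/2 = 4.3 m; q_2 = 0.71 × 1.19 × 4.3 = 3.633 m³/s
w_3 = (21.8 − 6.1)/2 = 7.85 m; q_3 = 0.68 × 1.49 × 7.85 = 7.954 m³/s
w_4 = (21.8 − 10.5)/2 = 5.65 m; q_4 = 0.30 × 0.38 × 5.65 = 0.6441 m³/s
Q = Σ qᵢ = 12.61 m³/s
= 12.61 × 3600 = 45390 m³/h

45400 m³/h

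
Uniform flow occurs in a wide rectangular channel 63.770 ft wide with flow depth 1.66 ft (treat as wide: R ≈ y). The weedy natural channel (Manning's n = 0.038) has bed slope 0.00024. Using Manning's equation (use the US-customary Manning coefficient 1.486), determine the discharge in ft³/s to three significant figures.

A = b·y = 63.770 × 1.66 = 105.9 ft²
Wide channel: R ≈ y = 1.66 ft
Q = (1.486/n)·A·R^(2/3)·S^(1/2) = (1.486/0.038) × 105.9 × 1.660^(2/3) × 0.00024^(1/2) = 89.91 ft³/s

89.9 ft³/s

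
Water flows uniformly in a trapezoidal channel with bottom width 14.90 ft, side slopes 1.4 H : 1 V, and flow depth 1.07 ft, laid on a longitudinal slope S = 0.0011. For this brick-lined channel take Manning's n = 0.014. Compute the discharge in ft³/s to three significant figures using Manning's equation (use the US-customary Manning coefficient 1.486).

A = (b + z·y)·y = (14.90 + 1.4×1.07)×1.07 = 17.55 ft²
P = b + 2y√(1+z²) = 14.90 + 2×1.07×√(1+1.4²) = 18.58 ft
R = A/P = 17.55/18.58 = 0.9442 ft
Q = (1.486/n)·A·R^(2/3)·S^(1/2) = (1.486/0.014) × 17.55 × 0.9442^(2/3) × 0.0011^(1/2) = 59.45 ft³/s

59.5 ft³/s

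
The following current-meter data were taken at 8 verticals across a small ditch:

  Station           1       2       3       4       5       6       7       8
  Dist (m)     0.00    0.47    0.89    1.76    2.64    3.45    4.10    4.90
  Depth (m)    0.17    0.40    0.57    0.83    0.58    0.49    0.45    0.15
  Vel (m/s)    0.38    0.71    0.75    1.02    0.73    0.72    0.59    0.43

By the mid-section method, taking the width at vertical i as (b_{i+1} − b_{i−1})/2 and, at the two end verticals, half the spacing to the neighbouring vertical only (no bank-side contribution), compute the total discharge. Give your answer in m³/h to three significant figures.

7170 m³/h

w_1 = (0.47 − 0.00)/2 = 0.235 m; q_1 = 0.38 × 0.17 × 0.235 = 0.01518 m³/s
w_2 = (0.89 − 0.00)/2 = 0.445 m; q_2 = 0.71 × 0.40 × 0.445 = 0.1264 m³/s
w_3 = (1.76 − 0.47)/2 = 0.645 m; q_3 = 0.75 × 0.57 × 0.645 = 0.2757 m³/s
w_4 = (2.64 − 0.89)/2 = 0.875 m; q_4 = 1.02 × 0.83 × 0.875 = 0.7408 m³/s
w_5 = (3.45 − 1.76)/2 = 0.845 m; q_5 = 0.73 × 0.58 × 0.845 = 0.3578 m³/s
w_6 = (4.10 − 2.64)/2 = 0.73 m; q_6 = 0.72 × 0.49 × 0.73 = 0.2575 m³/s
w_7 = (4.90 − 3.45)/2 = 0.725 m; q_7 = 0.59 × 0.45 × 0.725 = 0.1925 m³/s
w_8 = (4.90 − 4.10)/2 = 0.4 m; q_8 = 0.43 × 0.15 × 0.4 = 0.02580 m³/s
Q = Σ qᵢ = 1.992 m³/s
= 1.992 × 3600 = 7170 m³/h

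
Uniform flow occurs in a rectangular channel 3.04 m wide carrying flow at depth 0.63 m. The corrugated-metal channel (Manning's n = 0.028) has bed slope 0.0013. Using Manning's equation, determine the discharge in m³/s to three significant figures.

A = b·y = 3.04 × 0.63 = 1.915 m²
P = b + 2y = 3.04 + 2×0.63 = 4.300 m
R = A/P = 1.915/4.300 = 0.4454 m
Q = (1/n)·A·R^(2/3)·S^(1/2) = (1/0.028) × 1.915 × 0.4454^(2/3) × 0.0013^(1/2) = 1.438 m³/s

1.44 m³/s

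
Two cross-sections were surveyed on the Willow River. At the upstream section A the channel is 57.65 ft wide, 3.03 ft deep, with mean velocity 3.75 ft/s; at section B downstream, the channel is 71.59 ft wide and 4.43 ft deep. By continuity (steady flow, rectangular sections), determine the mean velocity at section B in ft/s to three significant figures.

2.07 ft/s

Q = A₁V₁ = (57.65×3.03) × 3.75 = 655.0 ft³/s
A₂ = 71.59 × 4.43 = 317.1 ft²
V₂ = Q/A₂ = 655.0/317.1 = 2.065 ft/s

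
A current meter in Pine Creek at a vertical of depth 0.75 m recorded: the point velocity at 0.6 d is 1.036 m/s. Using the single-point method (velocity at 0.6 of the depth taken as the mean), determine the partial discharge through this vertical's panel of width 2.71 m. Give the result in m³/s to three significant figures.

v̄ = v₀.₆ = 1.036 m/s
q = v̄ × d × w = 1.036 × 0.75 × 2.71 = 2.106 m³/s

2.11 m³/s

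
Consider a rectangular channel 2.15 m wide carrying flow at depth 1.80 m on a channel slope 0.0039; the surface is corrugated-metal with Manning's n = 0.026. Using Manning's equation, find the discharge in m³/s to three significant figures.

7.14 m³/s

A = b·y = 2.15 × 1.80 = 3.870 m²
P = b + 2y = 2.15 + 2×1.80 = 5.750 m
R = A/P = 3.870/5.750 = 0.6730 m
Q = (1/n)·A·R^(2/3)·S^(1/2) = (1/0.026) × 3.870 × 0.6730^(2/3) × 0.0039^(1/2) = 7.139 m³/s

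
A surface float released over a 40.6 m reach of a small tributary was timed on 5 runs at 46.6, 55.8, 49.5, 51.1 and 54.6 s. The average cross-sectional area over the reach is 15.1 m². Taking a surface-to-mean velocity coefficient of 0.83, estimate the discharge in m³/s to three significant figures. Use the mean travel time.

9.88 m³/s

t̄ = (46.6 + 55.8 + 49.5 + 51.1 + 54.6) / 5 = 51.52 s
v_surface = L / t̄ = 40.6 / 51.52 = 0.7880 m/s
v_mean = 0.83 × 0.7880 = 0.6541 m/s
Q = A × v_mean = 15.1 × 0.6541 = 9.877 m³/s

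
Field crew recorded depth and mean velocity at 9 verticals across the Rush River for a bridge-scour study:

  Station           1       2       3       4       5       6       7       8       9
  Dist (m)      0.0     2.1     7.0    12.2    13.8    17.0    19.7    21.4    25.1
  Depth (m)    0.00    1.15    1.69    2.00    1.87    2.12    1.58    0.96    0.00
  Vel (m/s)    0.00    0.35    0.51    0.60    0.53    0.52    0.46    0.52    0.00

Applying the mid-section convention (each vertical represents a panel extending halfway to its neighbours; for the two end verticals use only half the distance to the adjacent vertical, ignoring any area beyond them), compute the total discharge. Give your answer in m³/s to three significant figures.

w_2 = (7.0 − 0.0)/2 = 3.5 m; q_2 = 0.35 × 1.15 × 3.5 = 1.409 m³/s
w_3 = (12.2 − 2.1)/2 = 5.05 m; q_3 = 0.51 × 1.69 × 5.05 = 4.353 m³/s
w_4 = (13.8 − 7.0)/2 = 3.4 m; q_4 = 0.60 × 2.00 × 3.4 = 4.080 m³/s
w_5 = (17.0 − 12.2)/2 = 2.4 m; q_5 = 0.53 × 1.87 × 2.4 = 2.379 m³/s
w_6 = (19.7 − 13.8)/2 = 2.95 m; q_6 = 0.52 × 2.12 × 2.95 = 3.252 m³/s
w_7 = (21.4 − 17.0)/2 = 2.2 m; q_7 = 0.46 × 1.58 × 2.2 = 1.599 m³/s
w_8 = (25.1 − 19.7)/2 = 2.7 m; q_8 = 0.52 × 0.96 × 2.7 = 1.348 m³/s
Stations 1, 9 contribute zero (depth or velocity is 0).
Q = Σ qᵢ = 18.42 m³/s

18.4 m³/s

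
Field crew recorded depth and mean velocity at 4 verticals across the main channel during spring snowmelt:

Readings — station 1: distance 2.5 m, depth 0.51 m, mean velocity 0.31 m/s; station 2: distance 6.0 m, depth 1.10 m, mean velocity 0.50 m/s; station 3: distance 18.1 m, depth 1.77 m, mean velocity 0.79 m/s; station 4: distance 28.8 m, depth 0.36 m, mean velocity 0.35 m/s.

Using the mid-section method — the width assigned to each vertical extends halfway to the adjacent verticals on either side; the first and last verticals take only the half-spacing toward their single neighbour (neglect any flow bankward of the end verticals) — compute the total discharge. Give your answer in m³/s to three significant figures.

w_1 = (6.0 − 2.5)/2 = 1.75 m; q_1 = 0.31 × 0.51 × 1.75 = 0.2767 m³/s
w_2 = (18.1 − 2.5)/2 = 7.8 m; q_2 = 0.50 × 1.10 × 7.8 = 4.290 m³/s
w_3 = (28.8 − 6.0)/2 = 11.4 m; q_3 = 0.79 × 1.77 × 11.4 = 15.94 m³/s
w_4 = (28.8 − 18.1)/2 = 5.35 m; q_4 = 0.35 × 0.36 × 5.35 = 0.6741 m³/s
Q = Σ qᵢ = 21.18 m³/s

21.2 m³/s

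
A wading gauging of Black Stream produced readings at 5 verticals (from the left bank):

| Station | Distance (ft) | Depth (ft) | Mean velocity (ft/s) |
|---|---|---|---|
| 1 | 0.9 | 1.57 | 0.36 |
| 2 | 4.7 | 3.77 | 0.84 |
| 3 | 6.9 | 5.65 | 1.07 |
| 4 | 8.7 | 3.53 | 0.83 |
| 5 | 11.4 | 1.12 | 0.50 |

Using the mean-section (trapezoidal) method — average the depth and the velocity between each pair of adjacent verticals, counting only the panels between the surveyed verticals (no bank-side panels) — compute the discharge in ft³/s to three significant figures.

28.0 ft³/s

Panel 1-2: Δb = 3.8 ft, d̄ = (1.57+3.77)/2 = 2.67, v̄ = (0.36+0.84)/2 = 0.6 → q = 3.8×2.67×0.6 = 6.088 ft³/s
Panel 2-3: Δb = 2.2 ft, d̄ = (3.77+5.65)/2 = 4.71, v̄ = (0.84+1.07)/2 = 0.955 → q = 2.2×4.71×0.955 = 9.896 ft³/s
Panel 3-4: Δb = 1.8 ft, d̄ = (5.65+3.53)/2 = 4.59, v̄ = (1.07+0.83)/2 = 0.95 → q = 1.8×4.59×0.95 = 7.849 ft³/s
Panel 4-5: Δb = 2.7 ft, d̄ = (3.53+1.12)/2 = 2.325, v̄ = (0.83+0.50)/2 = 0.665 → q = 2.7×2.325×0.665 = 4.175 ft³/s
Q = Σ q = 28.01 ft³/s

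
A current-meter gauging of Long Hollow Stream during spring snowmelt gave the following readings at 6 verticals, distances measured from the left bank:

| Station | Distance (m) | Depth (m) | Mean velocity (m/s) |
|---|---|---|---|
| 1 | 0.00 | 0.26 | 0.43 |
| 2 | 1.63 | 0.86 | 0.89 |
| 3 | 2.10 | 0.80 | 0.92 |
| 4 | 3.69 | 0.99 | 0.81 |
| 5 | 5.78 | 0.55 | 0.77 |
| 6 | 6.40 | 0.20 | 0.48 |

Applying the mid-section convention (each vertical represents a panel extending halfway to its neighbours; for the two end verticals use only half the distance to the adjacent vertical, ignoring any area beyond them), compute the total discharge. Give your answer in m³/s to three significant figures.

3.73 m³/s

w_1 = (1.63 − 0.00)/2 = 0.815 m; q_1 = 0.43 × 0.26 × 0.815 = 0.09112 m³/s
w_2 = (2.10 − 0.00)/2 = 1.05 m; q_2 = 0.89 × 0.86 × 1.05 = 0.8037 m³/s
w_3 = (3.69 − 1.63)/2 = 1.03 m; q_3 = 0.92 × 0.80 × 1.03 = 0.7581 m³/s
w_4 = (5.78 − 2.10)/2 = 1.84 m; q_4 = 0.81 × 0.99 × 1.84 = 1.475 m³/s
w_5 = (6.40 − 3.69)/2 = 1.355 m; q_5 = 0.77 × 0.55 × 1.355 = 0.5738 m³/s
w_6 = (6.40 − 5.78)/2 = 0.31 m; q_6 = 0.48 × 0.20 × 0.31 = 0.02976 m³/s
Q = Σ qᵢ = 3.732 m³/s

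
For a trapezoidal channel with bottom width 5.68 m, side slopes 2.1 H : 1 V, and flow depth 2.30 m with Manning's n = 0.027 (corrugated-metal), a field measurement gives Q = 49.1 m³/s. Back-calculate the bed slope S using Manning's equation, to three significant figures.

0.00179

A = (b + z·y)·y = (5.68 + 2.1×2.30)×2.30 = 24.17 m²
P = b + 2y√(1+z²) = 5.68 + 2×2.30×√(1+2.1²) = 16.38 m
R = A/P = 24.17/16.38 = 1.476 m
S = (Q·n / (1·A·R^(2/3)))² = (49.1×0.027 / (1×24.17×1.296))² = 0.001790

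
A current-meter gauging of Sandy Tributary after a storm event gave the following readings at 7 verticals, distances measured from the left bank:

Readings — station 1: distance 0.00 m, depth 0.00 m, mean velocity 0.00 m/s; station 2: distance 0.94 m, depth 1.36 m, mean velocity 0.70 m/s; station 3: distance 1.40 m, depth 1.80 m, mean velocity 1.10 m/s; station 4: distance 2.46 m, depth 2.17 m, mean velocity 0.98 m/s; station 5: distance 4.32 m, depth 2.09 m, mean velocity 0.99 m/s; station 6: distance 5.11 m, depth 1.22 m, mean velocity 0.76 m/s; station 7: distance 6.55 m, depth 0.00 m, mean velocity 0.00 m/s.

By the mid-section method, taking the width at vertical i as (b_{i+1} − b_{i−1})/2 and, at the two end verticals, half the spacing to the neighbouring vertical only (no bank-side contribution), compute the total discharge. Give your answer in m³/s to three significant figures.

9.05 m³/s

w_2 = (1.40 − 0.00)/2 = 0.7 m; q_2 = 0.70 × 1.36 × 0.7 = 0.6664 m³/s
w_3 = (2.46 − 0.94)/2 = 0.76 m; q_3 = 1.10 × 1.80 × 0.76 = 1.505 m³/s
w_4 = (4.32 − 1.40)/2 = 1.46 m; q_4 = 0.98 × 2.17 × 1.46 = 3.105 m³/s
w_5 = (5.11 − 2.46)/2 = 1.325 m; q_5 = 0.99 × 2.09 × 1.325 = 2.742 m³/s
w_6 = (6.55 − 4.32)/2 = 1.115 m; q_6 = 0.76 × 1.22 × 1.115 = 1.034 m³/s
Stations 1, 7 contribute zero (depth or velocity is 0).
Q = Σ qᵢ = 9.051 m³/s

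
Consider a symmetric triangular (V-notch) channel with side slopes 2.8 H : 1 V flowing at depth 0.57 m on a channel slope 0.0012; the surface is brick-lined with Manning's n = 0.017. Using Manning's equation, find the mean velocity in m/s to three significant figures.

0.848 m/s

A = z·y² = 2.8×0.57² = 0.9097 m²
P = 2y√(1+z²) = 2×0.57×√(1+2.8²) = 3.389 m
R = A/P = 0.9097/3.389 = 0.2684 m
Q = (1/n)·A·R^(2/3)·S^(1/2) = (1/0.017) × 0.9097 × 0.2684^(2/3) × 0.0012^(1/2) = 0.7713 m³/s
V = Q/A = 0.7713/0.9097 = 0.8479 m/s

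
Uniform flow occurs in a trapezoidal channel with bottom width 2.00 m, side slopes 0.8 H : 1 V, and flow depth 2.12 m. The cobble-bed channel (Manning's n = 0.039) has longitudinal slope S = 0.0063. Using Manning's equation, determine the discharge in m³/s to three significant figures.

A = (b + z·y)·y = (2.00 + 0.8×2.12)×2.12 = 7.836 m²
P = b + 2y√(1+z²) = 2.00 + 2×2.12×√(1+0.8²) = 7.430 m
R = A/P = 7.836/7.430 = 1.055 m
Q = (1/n)·A·R^(2/3)·S^(1/2) = (1/0.039) × 7.836 × 1.055^(2/3) × 0.0063^(1/2) = 16.52 m³/s

16.5 m³/s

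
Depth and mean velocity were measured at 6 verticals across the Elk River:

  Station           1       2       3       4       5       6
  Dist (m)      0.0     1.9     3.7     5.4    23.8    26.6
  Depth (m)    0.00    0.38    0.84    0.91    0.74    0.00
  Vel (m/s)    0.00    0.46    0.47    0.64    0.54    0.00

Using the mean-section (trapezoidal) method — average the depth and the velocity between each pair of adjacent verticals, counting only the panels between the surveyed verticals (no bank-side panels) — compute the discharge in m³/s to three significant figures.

10.7 m³/s

Panel 1-2: Δb = 1.9 m, d̄ = (0.00+0.38)/2 = 0.19, v̄ = (0.00+0.46)/2 = 0.23 → q = 1.9×0.19×0.23 = 0.08303 m³/s
Panel 2-3: Δb = 1.8 m, d̄ = (0.38+0.84)/2 = 0.61, v̄ = (0.46+0.47)/2 = 0.465 → q = 1.8×0.61×0.465 = 0.5106 m³/s
Panel 3-4: Δb = 1.7 m, d̄ = (0.84+0.91)/2 = 0.875, v̄ = (0.47+0.64)/2 = 0.555 → q = 1.7×0.875×0.555 = 0.8256 m³/s
Panel 4-5: Δb = 18.4 m, d̄ = (0.91+0.74)/2 = 0.825, v̄ = (0.64+0.54)/2 = 0.59 → q = 18.4×0.825×0.59 = 8.956 m³/s
Panel 5-6: Δb = 2.8 m, d̄ = (0.74+0.00)/2 = 0.37, v̄ = (0.54+0.00)/2 = 0.27 → q = 2.8×0.37×0.27 = 0.2797 m³/s
Q = Σ q = 10.66 m³/s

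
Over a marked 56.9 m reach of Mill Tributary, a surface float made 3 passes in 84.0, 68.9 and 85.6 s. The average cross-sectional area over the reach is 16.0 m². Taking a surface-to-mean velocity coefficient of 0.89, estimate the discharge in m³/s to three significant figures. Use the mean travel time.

10.2 m³/s

t̄ = (84.0 + 68.9 + 85.6) / 3 = 79.5 s
v_surface = L / t̄ = 56.9 / 79.5 = 0.7157 m/s
v_mean = 0.89 × 0.7157 = 0.6370 m/s
Q = A × v_mean = 16.0 × 0.6370 = 10.19 m³/s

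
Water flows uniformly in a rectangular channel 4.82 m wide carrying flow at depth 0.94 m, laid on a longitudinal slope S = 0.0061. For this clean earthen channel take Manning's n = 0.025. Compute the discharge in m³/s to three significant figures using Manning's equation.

A = b·y = 4.82 × 0.94 = 4.531 m²
P = b + 2y = 4.82 + 2×0.94 = 6.700 m
R = A/P = 4.531/6.700 = 0.6762 m
Q = (1/n)·A·R^(2/3)·S^(1/2) = (1/0.025) × 4.531 × 0.6762^(2/3) × 0.0061^(1/2) = 10.91 m³/s

10.9 m³/s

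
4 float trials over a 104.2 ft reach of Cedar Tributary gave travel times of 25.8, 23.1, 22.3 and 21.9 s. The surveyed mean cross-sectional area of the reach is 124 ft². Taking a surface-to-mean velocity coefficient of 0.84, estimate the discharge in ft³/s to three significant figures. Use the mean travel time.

t̄ = (25.8 + 23.1 + 22.3 + 21.9) / 4 = 23.275 s
v_surface = L / t̄ = 104.2 / 23.275 = 4.477 ft/s
v_mean = 0.84 × 4.477 = 3.761 ft/s
Q = A × v_mean = 124 × 3.761 = 466.3 ft³/s

466 ft³/s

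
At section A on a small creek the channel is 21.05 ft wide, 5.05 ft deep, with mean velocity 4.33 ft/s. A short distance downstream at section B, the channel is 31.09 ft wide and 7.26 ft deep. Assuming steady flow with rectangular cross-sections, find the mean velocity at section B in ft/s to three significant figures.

Q = A₁V₁ = (21.05×5.05) × 4.33 = 460.3 ft³/s
A₂ = 31.09 × 7.26 = 225.7 ft²
V₂ = Q/A₂ = 460.3/225.7 = 2.039 ft/s

2.04 ft/s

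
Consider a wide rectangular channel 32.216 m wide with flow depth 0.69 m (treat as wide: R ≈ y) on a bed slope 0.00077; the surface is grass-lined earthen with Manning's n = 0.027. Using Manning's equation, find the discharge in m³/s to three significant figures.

17.8 m³/s

A = b·y = 32.216 × 0.69 = 22.23 m²
Wide channel: R ≈ y = 0.69 m
Q = (1/n)·A·R^(2/3)·S^(1/2) = (1/0.027) × 22.23 × 0.6900^(2/3) × 0.00077^(1/2) = 17.84 m³/s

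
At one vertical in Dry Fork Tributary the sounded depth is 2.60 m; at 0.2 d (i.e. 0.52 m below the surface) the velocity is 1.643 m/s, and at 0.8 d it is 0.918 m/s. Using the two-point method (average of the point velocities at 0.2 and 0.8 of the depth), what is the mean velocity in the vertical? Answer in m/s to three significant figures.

v̄ = (1.643 + 0.918) / 2 = 1.281 m/s

1.28 m/s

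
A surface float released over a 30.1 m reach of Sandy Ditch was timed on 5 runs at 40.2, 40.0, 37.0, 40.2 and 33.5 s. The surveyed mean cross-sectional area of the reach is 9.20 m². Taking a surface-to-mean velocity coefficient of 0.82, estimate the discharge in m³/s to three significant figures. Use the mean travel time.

5.95 m³/s

t̄ = (40.2 + 40.0 + 37.0 + 40.2 + 33.5) / 5 = 38.18 s
v_surface = L / t̄ = 30.1 / 38.18 = 0.7884 m/s
v_mean = 0.82 × 0.7884 = 0.6465 m/s
Q = A × v_mean = 9.20 × 0.6465 = 5.947 m³/s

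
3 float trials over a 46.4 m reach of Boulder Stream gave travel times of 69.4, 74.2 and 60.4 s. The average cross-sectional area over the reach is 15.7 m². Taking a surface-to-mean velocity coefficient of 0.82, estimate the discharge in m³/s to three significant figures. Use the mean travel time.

8.78 m³/s

t̄ = (69.4 + 74.2 + 60.4) / 3 = 68 s
v_surface = L / t̄ = 46.4 / 68 = 0.6824 m/s
v_mean = 0.82 × 0.6824 = 0.5595 m/s
Q = A × v_mean = 15.7 × 0.5595 = 8.785 m³/s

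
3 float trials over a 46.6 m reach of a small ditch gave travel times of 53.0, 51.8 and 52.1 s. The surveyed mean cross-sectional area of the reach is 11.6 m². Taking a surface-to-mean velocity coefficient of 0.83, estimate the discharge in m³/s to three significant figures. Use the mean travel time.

t̄ = (53.0 + 51.8 + 52.1) / 3 = 52.3 s
v_surface = L / t̄ = 46.6 / 52.3 = 0.8910 m/s
v_mean = 0.83 × 0.8910 = 0.7395 m/s
Q = A × v_mean = 11.6 × 0.7395 = 8.579 m³/s

8.58 m³/s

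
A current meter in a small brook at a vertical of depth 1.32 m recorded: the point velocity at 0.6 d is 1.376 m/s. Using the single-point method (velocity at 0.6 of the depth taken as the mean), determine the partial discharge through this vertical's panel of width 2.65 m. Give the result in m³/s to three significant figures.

v̄ = v₀.₆ = 1.376 m/s
q = v̄ × d × w = 1.376 × 1.32 × 2.65 = 4.813 m³/s

4.81 m³/s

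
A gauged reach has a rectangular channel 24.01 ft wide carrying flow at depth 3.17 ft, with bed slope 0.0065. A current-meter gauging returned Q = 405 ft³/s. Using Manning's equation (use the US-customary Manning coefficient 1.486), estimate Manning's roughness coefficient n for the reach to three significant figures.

A = b·y = 24.01 × 3.17 = 76.11 ft²
P = b + 2y = 24.01 + 2×3.17 = 30.35 ft
R = A/P = 76.11/30.35 = 2.508 ft
n = (1.486/Q)·A·R^(2/3)·S^(1/2) = (1.486/405) × 76.11 × 1.846 × 0.08062 = 0.04156

0.0416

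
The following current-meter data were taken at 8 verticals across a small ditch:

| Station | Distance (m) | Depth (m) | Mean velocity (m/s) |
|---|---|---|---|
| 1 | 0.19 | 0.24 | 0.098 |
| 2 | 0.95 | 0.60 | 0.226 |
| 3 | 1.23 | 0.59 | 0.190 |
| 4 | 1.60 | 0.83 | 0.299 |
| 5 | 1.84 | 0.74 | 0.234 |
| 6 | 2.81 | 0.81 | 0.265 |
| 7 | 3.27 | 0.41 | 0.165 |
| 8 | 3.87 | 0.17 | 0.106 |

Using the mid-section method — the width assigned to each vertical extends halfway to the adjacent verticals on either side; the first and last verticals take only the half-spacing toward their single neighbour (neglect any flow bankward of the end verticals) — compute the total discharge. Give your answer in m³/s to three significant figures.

w_1 = (0.95 − 0.19)/2 = 0.38 m; q_1 = 0.098 × 0.24 × 0.38 = 0.008938 m³/s
w_2 = (1.23 − 0.19)/2 = 0.52 m; q_2 = 0.226 × 0.60 × 0.52 = 0.07051 m³/s
w_3 = (1.60 − 0.95)/2 = 0.325 m; q_3 = 0.190 × 0.59 × 0.325 = 0.03643 m³/s
w_4 = (1.84 − 1.23)/2 = 0.305 m; q_4 = 0.299 × 0.83 × 0.305 = 0.07569 m³/s
w_5 = (2.81 − 1.60)/2 = 0.605 m; q_5 = 0.234 × 0.74 × 0.605 = 0.1048 m³/s
w_6 = (3.27 − 1.84)/2 = 0.715 m; q_6 = 0.265 × 0.81 × 0.715 = 0.1535 m³/s
w_7 = (3.87 − 2.81)/2 = 0.53 m; q_7 = 0.165 × 0.41 × 0.53 = 0.03585 m³/s
w_8 = (3.87 − 3.27)/2 = 0.3 m; q_8 = 0.106 × 0.17 × 0.3 = 0.005406 m³/s
Q = Σ qᵢ = 0.4911 m³/s

0.491 m³/s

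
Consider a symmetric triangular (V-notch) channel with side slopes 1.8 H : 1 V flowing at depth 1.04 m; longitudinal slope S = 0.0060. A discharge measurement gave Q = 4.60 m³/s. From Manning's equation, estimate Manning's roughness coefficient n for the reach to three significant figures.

0.0194

A = z·y² = 1.8×1.04² = 1.947 m²
P = 2y√(1+z²) = 2×1.04×√(1+1.8²) = 4.283 m
R = A/P = 1.947/4.283 = 0.4546 m
n = (1/Q)·A·R^(2/3)·S^(1/2) = (1/4.60) × 1.947 × 0.5912 × 0.07746 = 0.01938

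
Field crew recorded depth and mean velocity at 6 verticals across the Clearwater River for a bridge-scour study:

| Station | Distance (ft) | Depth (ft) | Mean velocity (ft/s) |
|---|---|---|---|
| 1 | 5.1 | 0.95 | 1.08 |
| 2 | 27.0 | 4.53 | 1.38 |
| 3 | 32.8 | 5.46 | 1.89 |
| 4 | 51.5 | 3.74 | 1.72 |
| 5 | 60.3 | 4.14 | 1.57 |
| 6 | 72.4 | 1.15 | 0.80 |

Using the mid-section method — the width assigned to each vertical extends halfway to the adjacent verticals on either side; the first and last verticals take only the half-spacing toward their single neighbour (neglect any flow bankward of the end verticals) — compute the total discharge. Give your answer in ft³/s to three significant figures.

386 ft³/s

w_1 = (27.0 − 5.1)/2 = 10.95 ft; q_1 = 1.08 × 0.95 × 10.95 = 11.23 ft³/s
w_2 = (32.8 − 5.1)/2 = 13.85 ft; q_2 = 1.38 × 4.53 × 13.85 = 86.58 ft³/s
w_3 = (51.5 − 27.0)/2 = 12.25 ft; q_3 = 1.89 × 5.46 × 12.25 = 126.4 ft³/s
w_4 = (60.3 − 32.8)/2 = 13.75 ft; q_4 = 1.72 × 3.74 × 13.75 = 88.45 ft³/s
w_5 = (72.4 − 51.5)/2 = 10.45 ft; q_5 = 1.57 × 4.14 × 10.45 = 67.92 ft³/s
w_6 = (72.4 − 60.3)/2 = 6.05 ft; q_6 = 0.80 × 1.15 × 6.05 = 5.566 ft³/s
Q = Σ qᵢ = 386.2 ft³/s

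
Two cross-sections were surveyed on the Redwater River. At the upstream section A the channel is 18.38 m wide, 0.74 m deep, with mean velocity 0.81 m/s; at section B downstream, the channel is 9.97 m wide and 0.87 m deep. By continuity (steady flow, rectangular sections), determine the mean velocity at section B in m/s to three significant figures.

Q = A₁V₁ = (18.38×0.74) × 0.81 = 11.02 m³/s
A₂ = 9.97 × 0.87 = 8.674 m²
V₂ = Q/A₂ = 11.02/8.674 = 1.270 m/s

1.27 m/s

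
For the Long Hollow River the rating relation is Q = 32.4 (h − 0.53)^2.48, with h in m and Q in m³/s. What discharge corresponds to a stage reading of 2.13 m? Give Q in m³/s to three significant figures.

Q = 32.4 × (2.13 − 0.53)^2.48 = 32.4 × 1.6^2.48 = 103.9 m³/s

104 m³/s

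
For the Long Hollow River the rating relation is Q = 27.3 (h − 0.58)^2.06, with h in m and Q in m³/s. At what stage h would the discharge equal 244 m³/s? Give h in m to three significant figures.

h − h₀ = (Q/C)^(1/b) = (244/27.3)^(1/2.06) = 2.896 m
h = 0.58 + 2.896 = 3.476 m

3.48 m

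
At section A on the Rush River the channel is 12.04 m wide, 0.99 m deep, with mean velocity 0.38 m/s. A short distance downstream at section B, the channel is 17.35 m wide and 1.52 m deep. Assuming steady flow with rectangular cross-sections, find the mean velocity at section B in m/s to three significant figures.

0.172 m/s

Q = A₁V₁ = (12.04×0.99) × 0.38 = 4.529 m³/s
A₂ = 17.35 × 1.52 = 26.37 m²
V₂ = Q/A₂ = 4.529/26.37 = 0.1718 m/s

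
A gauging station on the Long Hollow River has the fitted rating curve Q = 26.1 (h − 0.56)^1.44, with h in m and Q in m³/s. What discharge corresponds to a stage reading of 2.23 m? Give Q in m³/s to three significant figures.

Q = 26.1 × (2.23 − 0.56)^1.44 = 26.1 × 1.67^1.44 = 54.62 m³/s

54.6 m³/s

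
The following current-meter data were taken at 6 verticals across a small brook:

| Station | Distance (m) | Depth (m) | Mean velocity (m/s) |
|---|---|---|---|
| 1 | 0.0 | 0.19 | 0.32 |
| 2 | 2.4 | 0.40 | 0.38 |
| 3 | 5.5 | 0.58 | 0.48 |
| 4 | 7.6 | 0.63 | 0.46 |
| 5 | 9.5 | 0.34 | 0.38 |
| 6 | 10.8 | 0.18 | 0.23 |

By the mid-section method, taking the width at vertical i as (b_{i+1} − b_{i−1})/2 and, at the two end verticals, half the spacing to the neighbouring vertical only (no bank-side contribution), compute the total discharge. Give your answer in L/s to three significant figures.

2030 L/s

w_1 = (2.4 − 0.0)/2 = 1.2 m; q_1 = 0.32 × 0.19 × 1.2 = 0.07296 m³/s
w_2 = (5.5 − 0.0)/2 = 2.75 m; q_2 = 0.38 × 0.40 × 2.75 = 0.4180 m³/s
w_3 = (7.6 − 2.4)/2 = 2.6 m; q_3 = 0.48 × 0.58 × 2.6 = 0.7238 m³/s
w_4 = (9.5 − 5.5)/2 = 2 m; q_4 = 0.46 × 0.63 × 2 = 0.5796 m³/s
w_5 = (10.8 − 7.6)/2 = 1.6 m; q_5 = 0.38 × 0.34 × 1.6 = 0.2067 m³/s
w_6 = (10.8 − 9.5)/2 = 0.65 m; q_6 = 0.23 × 0.18 × 0.65 = 0.02691 m³/s
Q = Σ qᵢ = 2.028 m³/s
= 2.028 × 1000 = 2028 L/s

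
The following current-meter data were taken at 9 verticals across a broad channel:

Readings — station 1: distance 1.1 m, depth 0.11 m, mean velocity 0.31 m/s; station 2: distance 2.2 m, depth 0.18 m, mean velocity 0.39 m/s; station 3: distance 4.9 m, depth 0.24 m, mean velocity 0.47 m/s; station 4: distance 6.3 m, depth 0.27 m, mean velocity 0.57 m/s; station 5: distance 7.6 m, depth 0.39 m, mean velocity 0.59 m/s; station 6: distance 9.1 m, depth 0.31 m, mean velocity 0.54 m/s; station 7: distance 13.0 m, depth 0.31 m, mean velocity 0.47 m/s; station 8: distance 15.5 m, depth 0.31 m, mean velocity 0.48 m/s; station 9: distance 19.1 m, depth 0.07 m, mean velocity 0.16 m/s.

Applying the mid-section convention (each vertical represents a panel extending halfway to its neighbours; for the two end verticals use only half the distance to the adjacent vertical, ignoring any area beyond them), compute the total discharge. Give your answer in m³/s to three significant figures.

2.31 m³/s

w_1 = (2.2 − 1.1)/2 = 0.55 m; q_1 = 0.31 × 0.11 × 0.55 = 0.01876 m³/s
w_2 = (4.9 − 1.1)/2 = 1.9 m; q_2 = 0.39 × 0.18 × 1.9 = 0.1334 m³/s
w_3 = (6.3 − 2.2)/2 = 2.05 m; q_3 = 0.47 × 0.24 × 2.05 = 0.2312 m³/s
w_4 = (7.6 − 4.9)/2 = 1.35 m; q_4 = 0.57 × 0.27 × 1.35 = 0.2078 m³/s
w_5 = (9.1 − 6.3)/2 = 1.4 m; q_5 = 0.59 × 0.39 × 1.4 = 0.3221 m³/s
w_6 = (13.0 − 7.6)/2 = 2.7 m; q_6 = 0.54 × 0.31 × 2.7 = 0.4520 m³/s
w_7 = (15.5 − 9.1)/2 = 3.2 m; q_7 = 0.47 × 0.31 × 3.2 = 0.4662 m³/s
w_8 = (19.1 − 13.0)/2 = 3.05 m; q_8 = 0.48 × 0.31 × 3.05 = 0.4538 m³/s
w_9 = (19.1 − 15.5)/2 = 1.8 m; q_9 = 0.16 × 0.07 × 1.8 = 0.02016 m³/s
Q = Σ qᵢ = 2.306 m³/s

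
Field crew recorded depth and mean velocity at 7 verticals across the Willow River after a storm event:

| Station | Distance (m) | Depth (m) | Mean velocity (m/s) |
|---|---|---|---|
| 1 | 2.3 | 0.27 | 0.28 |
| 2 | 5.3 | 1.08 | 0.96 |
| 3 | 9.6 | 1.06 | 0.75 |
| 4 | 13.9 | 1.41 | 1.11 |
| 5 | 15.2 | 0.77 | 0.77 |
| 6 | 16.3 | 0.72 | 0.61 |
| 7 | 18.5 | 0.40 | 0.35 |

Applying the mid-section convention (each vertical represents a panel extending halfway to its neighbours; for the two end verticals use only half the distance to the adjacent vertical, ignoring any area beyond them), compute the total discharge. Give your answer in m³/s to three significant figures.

13.3 m³/s

w_1 = (5.3 − 2.3)/2 = 1.5 m; q_1 = 0.28 × 0.27 × 1.5 = 0.1134 m³/s
w_2 = (9.6 − 2.3)/2 = 3.65 m; q_2 = 0.96 × 1.08 × 3.65 = 3.784 m³/s
w_3 = (13.9 − 5.3)/2 = 4.3 m; q_3 = 0.75 × 1.06 × 4.3 = 3.419 m³/s
w_4 = (15.2 − 9.6)/2 = 2.8 m; q_4 = 1.11 × 1.41 × 2.8 = 4.382 m³/s
w_5 = (16.3 − 13.9)/2 = 1.2 m; q_5 = 0.77 × 0.77 × 1.2 = 0.7115 m³/s
w_6 = (18.5 − 15.2)/2 = 1.65 m; q_6 = 0.61 × 0.72 × 1.65 = 0.7247 m³/s
w_7 = (18.5 − 16.3)/2 = 1.1 m; q_7 = 0.35 × 0.40 × 1.1 = 0.1540 m³/s
Q = Σ qᵢ = 13.29 m³/s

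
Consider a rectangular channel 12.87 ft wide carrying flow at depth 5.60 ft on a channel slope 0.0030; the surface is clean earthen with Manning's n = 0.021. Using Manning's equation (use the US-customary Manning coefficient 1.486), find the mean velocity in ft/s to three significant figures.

A = b·y = 12.87 × 5.60 = 72.07 ft²
P = b + 2y = 12.87 + 2×5.60 = 24.07 ft
R = A/P = 72.07/24.07 = 2.994 ft
Q = (1.486/n)·A·R^(2/3)·S^(1/2) = (1.486/0.021) × 72.07 × 2.994^(2/3) × 0.0030^(1/2) = 580.3 ft³/s
V = Q/A = 580.3/72.07 = 8.052 ft/s

8.05 ft/s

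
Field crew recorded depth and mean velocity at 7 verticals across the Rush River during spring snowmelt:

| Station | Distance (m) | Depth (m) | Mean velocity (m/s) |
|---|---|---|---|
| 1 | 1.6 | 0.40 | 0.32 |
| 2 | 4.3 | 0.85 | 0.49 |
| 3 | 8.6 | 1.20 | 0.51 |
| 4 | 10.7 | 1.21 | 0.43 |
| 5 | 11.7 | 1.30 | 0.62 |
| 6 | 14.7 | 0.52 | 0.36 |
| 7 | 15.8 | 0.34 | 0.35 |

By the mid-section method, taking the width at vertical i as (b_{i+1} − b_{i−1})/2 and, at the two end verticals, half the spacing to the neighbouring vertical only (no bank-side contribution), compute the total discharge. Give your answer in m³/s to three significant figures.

w_1 = (4.3 − 1.6)/2 = 1.35 m; q_1 = 0.32 × 0.40 × 1.35 = 0.1728 m³/s
w_2 = (8.6 − 1.6)/2 = 3.5 m; q_2 = 0.49 × 0.85 × 3.5 = 1.458 m³/s
w_3 = (10.7 − 4.3)/2 = 3.2 m; q_3 = 0.51 × 1.20 × 3.2 = 1.958 m³/s
w_4 = (11.7 − 8.6)/2 = 1.55 m; q_4 = 0.43 × 1.21 × 1.55 = 0.8065 m³/s
w_5 = (14.7 − 10.7)/2 = 2 m; q_5 = 0.62 × 1.30 × 2 = 1.612 m³/s
w_6 = (15.8 − 11.7)/2 = 2.05 m; q_6 = 0.36 × 0.52 × 2.05 = 0.3838 m³/s
w_7 = (15.8 − 14.7)/2 = 0.55 m; q_7 = 0.35 × 0.34 × 0.55 = 0.06545 m³/s
Q = Σ qᵢ = 6.457 m³/s

6.46 m³/s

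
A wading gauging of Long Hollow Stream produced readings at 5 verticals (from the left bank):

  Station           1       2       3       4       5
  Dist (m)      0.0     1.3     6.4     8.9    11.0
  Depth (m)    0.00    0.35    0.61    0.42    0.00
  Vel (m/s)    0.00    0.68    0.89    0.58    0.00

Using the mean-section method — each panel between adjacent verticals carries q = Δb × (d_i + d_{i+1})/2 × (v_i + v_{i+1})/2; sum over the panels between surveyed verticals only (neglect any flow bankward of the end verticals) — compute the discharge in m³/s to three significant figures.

3.07 m³/s

Panel 1-2: Δb = 1.3 m, d̄ = (0.00+0.35)/2 = 0.175, v̄ = (0.00+0.68)/2 = 0.34 → q = 1.3×0.175×0.34 = 0.07735 m³/s
Panel 2-3: Δb = 5.1 m, d̄ = (0.35+0.61)/2 = 0.48, v̄ = (0.68+0.89)/2 = 0.785 → q = 5.1×0.48×0.785 = 1.922 m³/s
Panel 3-4: Δb = 2.5 m, d̄ = (0.61+0.42)/2 = 0.515, v̄ = (0.89+0.58)/2 = 0.735 → q = 2.5×0.515×0.735 = 0.9463 m³/s
Panel 4-5: Δb = 2.1 m, d̄ = (0.42+0.00)/2 = 0.21, v̄ = (0.58+0.00)/2 = 0.29 → q = 2.1×0.21×0.29 = 0.1279 m³/s
Q = Σ q = 3.073 m³/s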